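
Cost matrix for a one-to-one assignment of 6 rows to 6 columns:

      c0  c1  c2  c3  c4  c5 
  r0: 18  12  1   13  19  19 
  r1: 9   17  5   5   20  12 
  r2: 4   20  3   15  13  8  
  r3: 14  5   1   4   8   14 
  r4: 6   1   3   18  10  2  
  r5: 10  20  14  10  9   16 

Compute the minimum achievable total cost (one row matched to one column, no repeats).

optimal assignment: row0→col2 (cost 1), row1→col3 (cost 5), row2→col0 (cost 4), row3→col1 (cost 5), row4→col5 (cost 2), row5→col4 (cost 9)
total = 1 + 5 + 4 + 5 + 2 + 9 = 26

Minimum assignment cost: 26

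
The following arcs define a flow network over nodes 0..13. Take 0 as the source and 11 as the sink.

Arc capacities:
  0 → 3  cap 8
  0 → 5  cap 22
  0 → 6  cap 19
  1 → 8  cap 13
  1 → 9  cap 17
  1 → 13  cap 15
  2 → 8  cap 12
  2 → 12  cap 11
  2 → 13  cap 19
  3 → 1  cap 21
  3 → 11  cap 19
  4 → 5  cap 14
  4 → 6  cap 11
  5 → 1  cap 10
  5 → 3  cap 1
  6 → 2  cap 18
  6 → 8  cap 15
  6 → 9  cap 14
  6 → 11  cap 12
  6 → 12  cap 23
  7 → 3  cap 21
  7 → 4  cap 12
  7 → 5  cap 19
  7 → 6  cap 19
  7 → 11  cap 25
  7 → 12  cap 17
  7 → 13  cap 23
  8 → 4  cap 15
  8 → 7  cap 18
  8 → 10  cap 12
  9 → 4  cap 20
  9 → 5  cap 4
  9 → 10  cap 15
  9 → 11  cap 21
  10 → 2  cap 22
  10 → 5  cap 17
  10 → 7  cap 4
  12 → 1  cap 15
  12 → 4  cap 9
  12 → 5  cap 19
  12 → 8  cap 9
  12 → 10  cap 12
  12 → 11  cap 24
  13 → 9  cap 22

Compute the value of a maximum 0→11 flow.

augment #1: 0→3→11 bottleneck 8, total now 8
augment #2: 0→6→11 bottleneck 12, total now 20
augment #3: 0→5→3→11 bottleneck 1, total now 21
augment #4: 0→6→9→11 bottleneck 7, total now 28
augment #5: 0→5→1→9→11 bottleneck 10, total now 38

Maximum flow value: 38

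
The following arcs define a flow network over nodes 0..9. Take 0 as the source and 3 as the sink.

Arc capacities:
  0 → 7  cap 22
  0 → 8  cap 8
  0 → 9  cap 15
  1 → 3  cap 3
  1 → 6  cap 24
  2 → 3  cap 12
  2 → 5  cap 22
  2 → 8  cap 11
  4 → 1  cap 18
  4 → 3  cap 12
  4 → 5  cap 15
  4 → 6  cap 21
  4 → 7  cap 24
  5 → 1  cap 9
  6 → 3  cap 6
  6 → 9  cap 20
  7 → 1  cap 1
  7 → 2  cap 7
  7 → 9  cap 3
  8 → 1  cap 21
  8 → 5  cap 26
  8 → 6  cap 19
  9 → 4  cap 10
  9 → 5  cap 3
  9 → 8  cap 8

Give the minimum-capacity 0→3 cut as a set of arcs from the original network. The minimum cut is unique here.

Min-cut arcs: {(1,3), (6,3), (7,2), (9,4)} (total capacity 26)

augment #1: 0→7→1→3 push 1
augment #2: 0→7→2→3 push 7
augment #3: 0→8→1→3 push 2
augment #4: 0→8→6→3 push 6
augment #5: 0→9→4→3 push 10
max flow = 26; residual-reachable set from 0 gives S-side
cut edges (S→T): {(1,3), (6,3), (7,2), (9,4)} total cap 26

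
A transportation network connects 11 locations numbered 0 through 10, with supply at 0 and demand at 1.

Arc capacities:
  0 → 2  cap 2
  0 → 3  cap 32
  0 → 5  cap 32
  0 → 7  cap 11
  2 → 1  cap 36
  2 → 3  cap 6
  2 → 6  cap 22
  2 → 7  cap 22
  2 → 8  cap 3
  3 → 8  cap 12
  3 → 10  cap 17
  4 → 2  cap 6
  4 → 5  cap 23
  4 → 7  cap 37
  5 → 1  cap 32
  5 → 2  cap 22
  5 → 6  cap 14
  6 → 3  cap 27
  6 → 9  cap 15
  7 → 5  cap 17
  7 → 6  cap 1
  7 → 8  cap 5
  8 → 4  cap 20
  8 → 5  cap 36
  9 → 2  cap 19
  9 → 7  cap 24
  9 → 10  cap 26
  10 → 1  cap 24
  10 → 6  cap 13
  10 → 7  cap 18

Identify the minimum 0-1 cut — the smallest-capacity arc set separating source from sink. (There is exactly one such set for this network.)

Min-cut arcs: {(0,2), (0,5), (0,7), (3,8), (3,10)} (total capacity 74)

augment #1: 0→2→1 push 2
augment #2: 0→5→1 push 32
augment #3: 0→3→10→1 push 17
augment #4: 0→7→5→2→1 push 11
augment #5: 0→3→8→4→2→1 push 6
augment #6: 0→3→8→5→2→1 push 6
max flow = 74; residual-reachable set from 0 gives S-side
cut edges (S→T): {(0,2), (0,5), (0,7), (3,8), (3,10)} total cap 74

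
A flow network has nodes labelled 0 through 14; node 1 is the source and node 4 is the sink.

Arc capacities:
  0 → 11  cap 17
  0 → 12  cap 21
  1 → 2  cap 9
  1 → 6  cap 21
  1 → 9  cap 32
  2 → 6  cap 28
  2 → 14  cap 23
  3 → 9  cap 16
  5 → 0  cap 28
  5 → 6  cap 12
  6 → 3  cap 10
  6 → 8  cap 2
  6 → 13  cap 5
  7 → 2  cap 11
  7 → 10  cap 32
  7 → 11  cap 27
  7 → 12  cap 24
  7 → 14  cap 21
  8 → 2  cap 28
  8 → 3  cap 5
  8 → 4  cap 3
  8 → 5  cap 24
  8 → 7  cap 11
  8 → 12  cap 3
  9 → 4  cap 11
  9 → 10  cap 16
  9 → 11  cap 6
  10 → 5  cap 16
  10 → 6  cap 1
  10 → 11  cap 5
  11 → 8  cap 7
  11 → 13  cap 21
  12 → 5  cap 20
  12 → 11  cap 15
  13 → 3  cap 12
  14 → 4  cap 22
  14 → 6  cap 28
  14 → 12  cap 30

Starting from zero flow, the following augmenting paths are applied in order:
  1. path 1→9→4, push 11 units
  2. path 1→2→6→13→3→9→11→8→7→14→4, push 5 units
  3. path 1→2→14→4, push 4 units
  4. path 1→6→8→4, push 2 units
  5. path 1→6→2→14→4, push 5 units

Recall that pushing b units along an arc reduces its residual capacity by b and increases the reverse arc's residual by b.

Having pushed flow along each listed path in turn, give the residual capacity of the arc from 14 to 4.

after path 1 (1→9→4, push 11): res(14,4)=22
after path 2 (1→2→6→13→3→9→11→8→7→14→4, push 5): res(14,4)=17
after path 3 (1→2→14→4, push 4): res(14,4)=13
after path 4 (1→6→8→4, push 2): res(14,4)=13
after path 5 (1→6→2→14→4, push 5): res(14,4)=8

Residual capacity of (14,4): 8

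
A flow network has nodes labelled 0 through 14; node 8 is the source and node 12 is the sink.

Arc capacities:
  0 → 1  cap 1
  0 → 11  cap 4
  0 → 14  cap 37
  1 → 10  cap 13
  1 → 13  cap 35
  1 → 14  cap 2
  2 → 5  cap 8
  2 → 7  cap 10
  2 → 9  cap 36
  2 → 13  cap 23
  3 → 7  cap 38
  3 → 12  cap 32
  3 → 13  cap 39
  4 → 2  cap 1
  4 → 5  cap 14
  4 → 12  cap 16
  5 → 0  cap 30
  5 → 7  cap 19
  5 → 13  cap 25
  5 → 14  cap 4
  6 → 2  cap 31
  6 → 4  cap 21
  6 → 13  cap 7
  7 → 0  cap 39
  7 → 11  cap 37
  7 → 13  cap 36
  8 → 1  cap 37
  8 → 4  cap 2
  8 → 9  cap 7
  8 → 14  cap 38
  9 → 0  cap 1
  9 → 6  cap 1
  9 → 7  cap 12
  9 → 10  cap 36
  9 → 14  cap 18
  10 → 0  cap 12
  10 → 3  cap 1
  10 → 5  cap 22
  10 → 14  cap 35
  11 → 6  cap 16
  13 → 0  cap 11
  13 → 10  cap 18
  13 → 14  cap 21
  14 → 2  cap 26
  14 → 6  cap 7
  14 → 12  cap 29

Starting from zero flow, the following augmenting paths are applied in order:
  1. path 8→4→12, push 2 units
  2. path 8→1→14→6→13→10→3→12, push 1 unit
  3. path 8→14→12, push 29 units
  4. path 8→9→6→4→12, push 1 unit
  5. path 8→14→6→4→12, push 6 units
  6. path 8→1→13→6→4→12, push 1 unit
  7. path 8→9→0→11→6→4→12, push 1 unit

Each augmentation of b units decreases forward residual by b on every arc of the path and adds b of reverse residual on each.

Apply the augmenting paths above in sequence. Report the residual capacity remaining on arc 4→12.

after path 1 (8→4→12, push 2): res(4,12)=14
after path 2 (8→1→14→6→13→10→3→12, push 1): res(4,12)=14
after path 3 (8→14→12, push 29): res(4,12)=14
after path 4 (8→9→6→4→12, push 1): res(4,12)=13
after path 5 (8→14→6→4→12, push 6): res(4,12)=7
after path 6 (8→1→13→6→4→12, push 1): res(4,12)=6
after path 7 (8→9→0→11→6→4→12, push 1): res(4,12)=5

Residual capacity of (4,12): 5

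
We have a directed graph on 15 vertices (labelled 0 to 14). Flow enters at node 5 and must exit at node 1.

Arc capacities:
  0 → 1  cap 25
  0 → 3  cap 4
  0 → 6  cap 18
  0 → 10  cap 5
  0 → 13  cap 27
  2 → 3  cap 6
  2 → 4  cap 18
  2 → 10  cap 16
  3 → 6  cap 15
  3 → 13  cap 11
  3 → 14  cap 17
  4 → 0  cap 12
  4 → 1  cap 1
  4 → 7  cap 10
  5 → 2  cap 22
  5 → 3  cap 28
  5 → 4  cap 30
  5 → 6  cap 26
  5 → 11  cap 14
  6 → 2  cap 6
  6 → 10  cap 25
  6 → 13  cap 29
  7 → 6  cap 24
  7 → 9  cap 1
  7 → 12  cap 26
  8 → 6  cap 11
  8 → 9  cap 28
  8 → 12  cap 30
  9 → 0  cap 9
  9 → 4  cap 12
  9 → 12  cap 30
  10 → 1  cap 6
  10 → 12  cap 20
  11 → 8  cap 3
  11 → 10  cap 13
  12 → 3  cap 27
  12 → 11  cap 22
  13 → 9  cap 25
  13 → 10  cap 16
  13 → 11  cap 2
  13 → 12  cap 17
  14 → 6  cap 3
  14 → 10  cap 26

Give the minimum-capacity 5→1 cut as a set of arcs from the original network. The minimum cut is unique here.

augment #1: 5→4→1 push 1
augment #2: 5→2→10→1 push 6
augment #3: 5→4→0→1 push 12
augment #4: 5→3→13→9→0→1 push 9
max flow = 28; residual-reachable set from 5 gives S-side
cut edges (S→T): {(4,0), (4,1), (9,0), (10,1)} total cap 28

Min-cut arcs: {(4,0), (4,1), (9,0), (10,1)} (total capacity 28)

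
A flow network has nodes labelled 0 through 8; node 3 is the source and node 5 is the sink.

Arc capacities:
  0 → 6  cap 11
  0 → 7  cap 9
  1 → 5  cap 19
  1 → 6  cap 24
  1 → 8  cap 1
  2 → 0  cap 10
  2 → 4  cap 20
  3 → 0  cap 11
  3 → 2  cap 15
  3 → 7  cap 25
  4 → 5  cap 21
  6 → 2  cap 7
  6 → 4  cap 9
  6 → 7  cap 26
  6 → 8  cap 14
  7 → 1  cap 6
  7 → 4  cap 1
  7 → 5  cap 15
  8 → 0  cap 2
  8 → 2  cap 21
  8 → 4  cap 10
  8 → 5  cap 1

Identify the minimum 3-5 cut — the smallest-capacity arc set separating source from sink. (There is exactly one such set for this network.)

Min-cut arcs: {(4,5), (7,1), (7,5), (8,5)} (total capacity 43)

augment #1: 3→7→5 push 15
augment #2: 3→2→4→5 push 15
augment #3: 3→7→1→5 push 6
augment #4: 3→7→4→5 push 1
augment #5: 3→0→6→4→5 push 5
augment #6: 3→0→6→8→5 push 1
max flow = 43; residual-reachable set from 3 gives S-side
cut edges (S→T): {(4,5), (7,1), (7,5), (8,5)} total cap 43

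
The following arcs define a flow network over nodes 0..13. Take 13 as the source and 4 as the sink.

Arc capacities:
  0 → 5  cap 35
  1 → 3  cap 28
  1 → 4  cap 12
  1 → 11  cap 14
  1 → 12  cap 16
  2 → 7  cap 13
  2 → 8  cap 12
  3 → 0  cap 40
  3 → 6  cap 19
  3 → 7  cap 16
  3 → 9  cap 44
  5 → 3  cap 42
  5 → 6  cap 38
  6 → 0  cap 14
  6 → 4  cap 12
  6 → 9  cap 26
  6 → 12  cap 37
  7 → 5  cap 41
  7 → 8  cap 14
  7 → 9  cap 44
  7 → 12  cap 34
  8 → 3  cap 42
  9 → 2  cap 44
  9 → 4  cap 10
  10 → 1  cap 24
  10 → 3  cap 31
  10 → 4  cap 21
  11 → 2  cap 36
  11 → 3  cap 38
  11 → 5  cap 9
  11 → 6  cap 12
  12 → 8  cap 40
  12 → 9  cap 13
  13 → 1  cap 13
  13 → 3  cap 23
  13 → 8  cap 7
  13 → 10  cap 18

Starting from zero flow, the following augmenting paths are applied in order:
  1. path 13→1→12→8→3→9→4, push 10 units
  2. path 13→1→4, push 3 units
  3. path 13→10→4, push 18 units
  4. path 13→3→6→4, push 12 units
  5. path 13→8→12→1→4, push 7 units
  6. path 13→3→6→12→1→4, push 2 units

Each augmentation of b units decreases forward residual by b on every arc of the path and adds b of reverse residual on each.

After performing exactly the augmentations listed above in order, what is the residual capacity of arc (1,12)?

Residual capacity of (1,12): 15

after path 1 (13→1→12→8→3→9→4, push 10): res(1,12)=6
after path 2 (13→1→4, push 3): res(1,12)=6
after path 3 (13→10→4, push 18): res(1,12)=6
after path 4 (13→3→6→4, push 12): res(1,12)=6
after path 5 (13→8→12→1→4, push 7): res(1,12)=13
after path 6 (13→3→6→12→1→4, push 2): res(1,12)=15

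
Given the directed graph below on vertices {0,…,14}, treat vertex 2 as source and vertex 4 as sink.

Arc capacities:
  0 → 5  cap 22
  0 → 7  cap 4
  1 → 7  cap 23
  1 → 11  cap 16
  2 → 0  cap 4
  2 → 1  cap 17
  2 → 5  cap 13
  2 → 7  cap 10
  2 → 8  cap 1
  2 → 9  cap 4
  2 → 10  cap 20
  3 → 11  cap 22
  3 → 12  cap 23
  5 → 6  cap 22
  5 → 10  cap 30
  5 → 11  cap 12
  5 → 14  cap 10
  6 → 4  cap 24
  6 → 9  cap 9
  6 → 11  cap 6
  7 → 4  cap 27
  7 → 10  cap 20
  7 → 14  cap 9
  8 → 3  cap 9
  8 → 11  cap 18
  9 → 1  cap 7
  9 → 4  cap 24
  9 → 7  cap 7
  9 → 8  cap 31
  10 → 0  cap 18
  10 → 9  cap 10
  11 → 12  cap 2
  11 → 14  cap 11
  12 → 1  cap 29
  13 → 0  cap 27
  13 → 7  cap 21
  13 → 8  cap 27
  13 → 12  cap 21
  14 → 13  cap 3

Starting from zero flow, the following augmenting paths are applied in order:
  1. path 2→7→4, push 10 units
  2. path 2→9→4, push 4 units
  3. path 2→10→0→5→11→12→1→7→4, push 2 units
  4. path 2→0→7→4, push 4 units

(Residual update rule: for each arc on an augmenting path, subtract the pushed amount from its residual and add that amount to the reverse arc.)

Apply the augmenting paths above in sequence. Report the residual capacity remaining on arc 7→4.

Residual capacity of (7,4): 11

after path 1 (2→7→4, push 10): res(7,4)=17
after path 2 (2→9→4, push 4): res(7,4)=17
after path 3 (2→10→0→5→11→12→1→7→4, push 2): res(7,4)=15
after path 4 (2→0→7→4, push 4): res(7,4)=11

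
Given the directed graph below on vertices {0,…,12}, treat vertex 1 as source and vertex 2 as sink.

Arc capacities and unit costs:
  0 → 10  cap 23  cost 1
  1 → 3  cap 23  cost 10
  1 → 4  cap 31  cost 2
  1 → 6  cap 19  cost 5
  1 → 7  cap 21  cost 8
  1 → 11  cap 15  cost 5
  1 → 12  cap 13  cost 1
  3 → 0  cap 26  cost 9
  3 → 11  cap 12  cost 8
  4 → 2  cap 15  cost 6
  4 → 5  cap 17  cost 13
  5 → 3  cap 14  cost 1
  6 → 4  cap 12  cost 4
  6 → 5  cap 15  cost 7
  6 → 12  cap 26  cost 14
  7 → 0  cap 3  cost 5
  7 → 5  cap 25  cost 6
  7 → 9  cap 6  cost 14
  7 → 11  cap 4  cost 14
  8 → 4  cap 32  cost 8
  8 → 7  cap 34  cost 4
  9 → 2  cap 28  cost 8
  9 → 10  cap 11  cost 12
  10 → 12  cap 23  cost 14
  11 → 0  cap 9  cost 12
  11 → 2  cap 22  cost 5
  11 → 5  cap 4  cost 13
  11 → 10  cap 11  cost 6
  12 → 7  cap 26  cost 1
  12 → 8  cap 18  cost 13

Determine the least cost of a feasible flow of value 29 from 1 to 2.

shortest-cost path #1: 1→4→2 push 15 @ unit cost 8 (adds 120)
shortest-cost path #2: 1→11→2 push 14 @ unit cost 10 (adds 140)
total cost = 260

Minimum cost for 29 units: 260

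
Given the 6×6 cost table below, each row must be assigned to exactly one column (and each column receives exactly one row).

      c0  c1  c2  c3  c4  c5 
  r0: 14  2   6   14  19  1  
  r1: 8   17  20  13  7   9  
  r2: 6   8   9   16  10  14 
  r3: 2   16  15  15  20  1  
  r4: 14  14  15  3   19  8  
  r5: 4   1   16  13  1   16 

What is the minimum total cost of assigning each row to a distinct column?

optimal assignment: row0→col5 (cost 1), row1→col4 (cost 7), row2→col2 (cost 9), row3→col0 (cost 2), row4→col3 (cost 3), row5→col1 (cost 1)
total = 1 + 7 + 9 + 2 + 3 + 1 = 23

Minimum assignment cost: 23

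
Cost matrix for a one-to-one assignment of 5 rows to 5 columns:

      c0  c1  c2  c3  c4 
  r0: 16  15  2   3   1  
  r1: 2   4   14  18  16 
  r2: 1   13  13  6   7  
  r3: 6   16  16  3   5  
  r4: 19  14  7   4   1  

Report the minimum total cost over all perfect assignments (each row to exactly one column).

Minimum assignment cost: 11

optimal assignment: row0→col2 (cost 2), row1→col1 (cost 4), row2→col0 (cost 1), row3→col3 (cost 3), row4→col4 (cost 1)
total = 2 + 4 + 1 + 3 + 1 = 11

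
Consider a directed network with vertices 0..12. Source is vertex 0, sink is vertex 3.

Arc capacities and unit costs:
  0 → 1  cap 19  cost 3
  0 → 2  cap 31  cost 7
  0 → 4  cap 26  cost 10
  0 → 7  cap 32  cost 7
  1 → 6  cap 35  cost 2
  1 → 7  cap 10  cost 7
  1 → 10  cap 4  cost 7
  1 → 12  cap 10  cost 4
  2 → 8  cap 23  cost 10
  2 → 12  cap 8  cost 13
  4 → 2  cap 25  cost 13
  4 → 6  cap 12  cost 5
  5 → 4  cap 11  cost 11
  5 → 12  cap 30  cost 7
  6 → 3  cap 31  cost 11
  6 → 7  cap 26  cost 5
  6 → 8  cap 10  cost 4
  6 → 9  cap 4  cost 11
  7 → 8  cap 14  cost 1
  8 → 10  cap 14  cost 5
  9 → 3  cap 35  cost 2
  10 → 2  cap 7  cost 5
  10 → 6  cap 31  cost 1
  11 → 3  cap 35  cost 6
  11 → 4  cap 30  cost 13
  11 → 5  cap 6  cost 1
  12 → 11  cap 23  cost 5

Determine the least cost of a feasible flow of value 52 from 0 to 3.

Minimum cost for 52 units: 1211

shortest-cost path #1: 0→1→6→3 push 19 @ unit cost 16 (adds 304)
shortest-cost path #2: 0→7→8→10→6→3 push 12 @ unit cost 25 (adds 300)
shortest-cost path #3: 0→7→8→10→6→9→3 push 2 @ unit cost 27 (adds 54)
shortest-cost path #4: 0→4→6→9→3 push 2 @ unit cost 28 (adds 56)
shortest-cost path #5: 0→4→6→1→12→11→3 push 10 @ unit cost 28 (adds 280)
shortest-cost path #6: 0→2→12→11→3 push 7 @ unit cost 31 (adds 217)
total cost = 1211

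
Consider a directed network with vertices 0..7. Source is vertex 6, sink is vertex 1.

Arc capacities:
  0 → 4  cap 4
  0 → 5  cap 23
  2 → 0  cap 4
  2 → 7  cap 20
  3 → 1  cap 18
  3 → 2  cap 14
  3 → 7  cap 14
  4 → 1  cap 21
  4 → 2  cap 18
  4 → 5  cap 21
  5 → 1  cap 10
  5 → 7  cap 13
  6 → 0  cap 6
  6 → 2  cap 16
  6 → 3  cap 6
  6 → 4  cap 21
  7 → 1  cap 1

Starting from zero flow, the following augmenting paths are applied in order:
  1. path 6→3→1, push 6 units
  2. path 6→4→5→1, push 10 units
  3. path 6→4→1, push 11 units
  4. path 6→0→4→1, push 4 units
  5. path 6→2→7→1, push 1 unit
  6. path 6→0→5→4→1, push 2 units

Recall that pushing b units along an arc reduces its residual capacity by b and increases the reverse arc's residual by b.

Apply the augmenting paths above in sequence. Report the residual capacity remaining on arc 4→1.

Residual capacity of (4,1): 4

after path 1 (6→3→1, push 6): res(4,1)=21
after path 2 (6→4→5→1, push 10): res(4,1)=21
after path 3 (6→4→1, push 11): res(4,1)=10
after path 4 (6→0→4→1, push 4): res(4,1)=6
after path 5 (6→2→7→1, push 1): res(4,1)=6
after path 6 (6→0→5→4→1, push 2): res(4,1)=4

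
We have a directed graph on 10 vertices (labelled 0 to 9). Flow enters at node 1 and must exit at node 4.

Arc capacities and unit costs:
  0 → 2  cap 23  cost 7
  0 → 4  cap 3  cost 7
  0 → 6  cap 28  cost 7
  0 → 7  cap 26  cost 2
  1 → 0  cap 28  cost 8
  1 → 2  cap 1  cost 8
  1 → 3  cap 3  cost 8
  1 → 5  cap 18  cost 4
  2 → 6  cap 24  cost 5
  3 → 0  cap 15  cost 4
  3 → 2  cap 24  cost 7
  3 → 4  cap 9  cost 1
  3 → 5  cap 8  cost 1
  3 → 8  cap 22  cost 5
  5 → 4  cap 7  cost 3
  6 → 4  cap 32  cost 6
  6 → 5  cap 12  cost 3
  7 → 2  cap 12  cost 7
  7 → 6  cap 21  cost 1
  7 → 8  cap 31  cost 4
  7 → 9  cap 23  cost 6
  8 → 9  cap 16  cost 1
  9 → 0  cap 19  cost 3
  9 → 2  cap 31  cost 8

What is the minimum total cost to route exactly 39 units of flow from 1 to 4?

Minimum cost for 39 units: 581

shortest-cost path #1: 1→5→4 push 7 @ unit cost 7 (adds 49)
shortest-cost path #2: 1→3→4 push 3 @ unit cost 9 (adds 27)
shortest-cost path #3: 1→0→4 push 3 @ unit cost 15 (adds 45)
shortest-cost path #4: 1→0→7→6→4 push 21 @ unit cost 17 (adds 357)
shortest-cost path #5: 1→2→6→4 push 1 @ unit cost 19 (adds 19)
shortest-cost path #6: 1→0→6→4 push 4 @ unit cost 21 (adds 84)
total cost = 581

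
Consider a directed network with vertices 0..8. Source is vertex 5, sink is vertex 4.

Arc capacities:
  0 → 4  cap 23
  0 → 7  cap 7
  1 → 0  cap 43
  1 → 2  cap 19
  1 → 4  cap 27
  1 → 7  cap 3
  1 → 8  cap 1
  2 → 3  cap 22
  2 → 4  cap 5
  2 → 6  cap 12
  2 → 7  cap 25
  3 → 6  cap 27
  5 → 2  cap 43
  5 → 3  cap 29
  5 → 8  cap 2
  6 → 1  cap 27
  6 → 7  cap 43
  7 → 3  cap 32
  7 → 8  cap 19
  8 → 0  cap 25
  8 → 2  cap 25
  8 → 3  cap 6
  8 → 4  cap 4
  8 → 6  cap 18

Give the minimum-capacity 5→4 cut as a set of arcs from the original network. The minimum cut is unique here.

augment #1: 5→2→4 push 5
augment #2: 5→8→4 push 2
augment #3: 5→2→6→1→4 push 12
augment #4: 5→2→7→8→4 push 2
augment #5: 5→3→6→1→4 push 15
augment #6: 5→2→7→8→0→4 push 17
max flow = 53; residual-reachable set from 5 gives S-side
cut edges (S→T): {(2,4), (5,8), (6,1), (7,8)} total cap 53

Min-cut arcs: {(2,4), (5,8), (6,1), (7,8)} (total capacity 53)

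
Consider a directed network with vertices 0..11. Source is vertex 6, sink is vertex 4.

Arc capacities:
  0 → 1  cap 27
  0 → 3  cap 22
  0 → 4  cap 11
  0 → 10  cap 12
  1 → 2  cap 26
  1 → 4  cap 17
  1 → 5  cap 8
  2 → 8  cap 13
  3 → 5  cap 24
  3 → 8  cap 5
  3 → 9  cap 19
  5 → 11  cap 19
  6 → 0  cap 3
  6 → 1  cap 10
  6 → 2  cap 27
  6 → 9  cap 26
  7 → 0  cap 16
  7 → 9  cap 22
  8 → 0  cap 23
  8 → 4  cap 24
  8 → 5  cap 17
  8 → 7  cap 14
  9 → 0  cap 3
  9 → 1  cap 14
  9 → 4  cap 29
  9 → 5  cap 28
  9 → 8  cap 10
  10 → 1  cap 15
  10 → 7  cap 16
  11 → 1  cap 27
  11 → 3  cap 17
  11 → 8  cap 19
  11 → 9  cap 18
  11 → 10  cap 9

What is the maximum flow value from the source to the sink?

augment #1: 6→0→4 bottleneck 3, total now 3
augment #2: 6→1→4 bottleneck 10, total now 13
augment #3: 6→9→4 bottleneck 26, total now 39
augment #4: 6→2→8→4 bottleneck 13, total now 52

Maximum flow value: 52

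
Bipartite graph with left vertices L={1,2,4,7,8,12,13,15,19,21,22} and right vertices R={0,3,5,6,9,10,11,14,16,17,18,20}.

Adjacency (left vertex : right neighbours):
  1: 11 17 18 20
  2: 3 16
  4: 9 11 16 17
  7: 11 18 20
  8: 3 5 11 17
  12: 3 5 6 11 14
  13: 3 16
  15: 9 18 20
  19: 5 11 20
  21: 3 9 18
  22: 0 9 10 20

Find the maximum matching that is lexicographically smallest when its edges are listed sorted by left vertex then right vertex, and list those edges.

|M| = 10 (so the lex-smallest maximum matching has 10 edges)
process left vertices in ascending order; for each, take the smallest-labelled available neighbour that still permits 10 edges overall, or leave it unmatched if none does
lex-smallest matching: {1-11, 2-3, 4-9, 7-18, 8-17, 12-6, 13-16, 15-20, 19-5, 22-0}

Lex-smallest maximum matching: {(1,11), (2,3), (4,9), (7,18), (8,17), (12,6), (13,16), (15,20), (19,5), (22,0)}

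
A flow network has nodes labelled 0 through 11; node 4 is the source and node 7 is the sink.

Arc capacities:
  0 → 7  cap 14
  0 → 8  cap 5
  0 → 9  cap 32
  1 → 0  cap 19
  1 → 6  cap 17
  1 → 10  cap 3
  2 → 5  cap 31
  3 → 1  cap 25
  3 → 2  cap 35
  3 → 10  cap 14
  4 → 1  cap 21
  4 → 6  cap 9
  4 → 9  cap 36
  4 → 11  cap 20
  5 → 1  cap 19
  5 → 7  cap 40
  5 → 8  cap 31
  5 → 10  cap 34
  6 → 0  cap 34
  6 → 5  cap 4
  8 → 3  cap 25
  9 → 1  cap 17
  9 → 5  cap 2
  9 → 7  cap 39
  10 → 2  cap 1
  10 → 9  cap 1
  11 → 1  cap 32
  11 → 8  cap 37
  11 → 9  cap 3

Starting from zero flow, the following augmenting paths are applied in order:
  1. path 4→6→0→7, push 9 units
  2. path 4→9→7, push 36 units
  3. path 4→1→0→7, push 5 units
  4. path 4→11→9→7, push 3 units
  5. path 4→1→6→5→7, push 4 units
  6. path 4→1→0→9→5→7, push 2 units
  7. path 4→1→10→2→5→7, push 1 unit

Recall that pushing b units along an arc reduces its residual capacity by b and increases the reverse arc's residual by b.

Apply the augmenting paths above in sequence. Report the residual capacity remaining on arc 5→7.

Residual capacity of (5,7): 33

after path 1 (4→6→0→7, push 9): res(5,7)=40
after path 2 (4→9→7, push 36): res(5,7)=40
after path 3 (4→1→0→7, push 5): res(5,7)=40
after path 4 (4→11→9→7, push 3): res(5,7)=40
after path 5 (4→1→6→5→7, push 4): res(5,7)=36
after path 6 (4→1→0→9→5→7, push 2): res(5,7)=34
after path 7 (4→1→10→2→5→7, push 1): res(5,7)=33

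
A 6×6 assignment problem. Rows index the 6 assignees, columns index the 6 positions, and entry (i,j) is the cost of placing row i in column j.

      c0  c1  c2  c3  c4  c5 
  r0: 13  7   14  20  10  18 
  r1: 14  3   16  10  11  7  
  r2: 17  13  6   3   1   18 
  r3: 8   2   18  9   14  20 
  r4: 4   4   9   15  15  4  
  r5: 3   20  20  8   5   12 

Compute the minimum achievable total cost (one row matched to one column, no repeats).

one of 3 optimal assignments: row0→col2 (cost 14), row1→col1 (cost 3), row2→col4 (cost 1), row3→col3 (cost 9), row4→col5 (cost 4), row5→col0 (cost 3)
total = 14 + 3 + 1 + 9 + 4 + 3 = 34

Minimum assignment cost: 34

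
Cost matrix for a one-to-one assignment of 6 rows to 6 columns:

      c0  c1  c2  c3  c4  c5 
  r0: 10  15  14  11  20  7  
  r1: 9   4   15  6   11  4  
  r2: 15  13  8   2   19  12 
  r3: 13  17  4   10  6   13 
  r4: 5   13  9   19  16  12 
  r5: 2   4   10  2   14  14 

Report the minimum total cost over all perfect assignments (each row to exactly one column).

optimal assignment: row0→col5 (cost 7), row1→col1 (cost 4), row2→col3 (cost 2), row3→col4 (cost 6), row4→col2 (cost 9), row5→col0 (cost 2)
total = 7 + 4 + 2 + 6 + 9 + 2 = 30

Minimum assignment cost: 30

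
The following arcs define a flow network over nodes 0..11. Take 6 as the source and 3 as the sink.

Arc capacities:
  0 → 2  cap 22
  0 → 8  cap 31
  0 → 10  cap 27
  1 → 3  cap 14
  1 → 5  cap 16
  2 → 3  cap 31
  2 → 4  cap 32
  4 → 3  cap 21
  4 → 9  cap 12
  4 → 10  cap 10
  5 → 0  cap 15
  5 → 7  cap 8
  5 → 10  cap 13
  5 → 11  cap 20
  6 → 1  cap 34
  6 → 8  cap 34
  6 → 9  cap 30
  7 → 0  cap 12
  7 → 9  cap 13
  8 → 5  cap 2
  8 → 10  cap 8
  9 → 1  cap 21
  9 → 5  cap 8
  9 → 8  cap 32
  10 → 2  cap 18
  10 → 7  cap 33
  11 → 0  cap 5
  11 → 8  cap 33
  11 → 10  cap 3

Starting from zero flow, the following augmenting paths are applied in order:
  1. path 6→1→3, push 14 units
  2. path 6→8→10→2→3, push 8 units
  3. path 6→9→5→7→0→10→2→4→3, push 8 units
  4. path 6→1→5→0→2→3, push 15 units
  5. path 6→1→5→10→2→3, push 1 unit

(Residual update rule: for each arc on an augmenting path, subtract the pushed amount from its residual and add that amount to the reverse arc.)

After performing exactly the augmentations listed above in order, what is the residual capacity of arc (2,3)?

after path 1 (6→1→3, push 14): res(2,3)=31
after path 2 (6→8→10→2→3, push 8): res(2,3)=23
after path 3 (6→9→5→7→0→10→2→4→3, push 8): res(2,3)=23
after path 4 (6→1→5→0→2→3, push 15): res(2,3)=8
after path 5 (6→1→5→10→2→3, push 1): res(2,3)=7

Residual capacity of (2,3): 7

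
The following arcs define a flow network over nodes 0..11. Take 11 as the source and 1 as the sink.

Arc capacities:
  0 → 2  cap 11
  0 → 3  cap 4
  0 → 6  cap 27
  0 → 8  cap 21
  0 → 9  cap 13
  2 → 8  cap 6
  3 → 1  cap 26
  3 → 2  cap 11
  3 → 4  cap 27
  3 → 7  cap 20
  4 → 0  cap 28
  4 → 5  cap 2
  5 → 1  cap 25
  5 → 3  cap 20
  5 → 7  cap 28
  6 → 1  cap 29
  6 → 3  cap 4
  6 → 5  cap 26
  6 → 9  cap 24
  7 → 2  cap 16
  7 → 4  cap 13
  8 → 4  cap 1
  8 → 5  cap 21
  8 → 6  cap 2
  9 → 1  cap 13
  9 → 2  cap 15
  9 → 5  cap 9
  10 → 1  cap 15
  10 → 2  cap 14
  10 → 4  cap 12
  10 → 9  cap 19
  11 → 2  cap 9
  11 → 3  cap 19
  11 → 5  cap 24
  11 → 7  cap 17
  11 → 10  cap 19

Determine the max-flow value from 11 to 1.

Maximum flow value: 81

augment #1: 11→3→1 bottleneck 19, total now 19
augment #2: 11→5→1 bottleneck 24, total now 43
augment #3: 11→10→1 bottleneck 15, total now 58
augment #4: 11→10→9→1 bottleneck 4, total now 62
augment #5: 11→2→8→5→1 bottleneck 1, total now 63
augment #6: 11→2→8→6→1 bottleneck 2, total now 65
augment #7: 11→2→8→5→3→1 bottleneck 3, total now 68
augment #8: 11→7→4→0→3→1 bottleneck 4, total now 72
augment #9: 11→7→4→0→6→1 bottleneck 9, total now 81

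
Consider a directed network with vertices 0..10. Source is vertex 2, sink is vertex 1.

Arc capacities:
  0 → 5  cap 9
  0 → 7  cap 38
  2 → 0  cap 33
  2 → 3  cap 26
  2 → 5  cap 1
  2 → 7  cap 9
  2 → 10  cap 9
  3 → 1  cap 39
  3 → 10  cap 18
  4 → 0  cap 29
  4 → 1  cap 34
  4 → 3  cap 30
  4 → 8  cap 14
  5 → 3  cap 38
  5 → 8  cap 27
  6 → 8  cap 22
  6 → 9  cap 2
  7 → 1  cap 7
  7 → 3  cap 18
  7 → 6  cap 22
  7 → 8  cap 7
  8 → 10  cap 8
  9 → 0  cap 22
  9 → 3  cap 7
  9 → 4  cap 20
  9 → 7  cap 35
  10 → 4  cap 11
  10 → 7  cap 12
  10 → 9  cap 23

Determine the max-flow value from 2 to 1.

Maximum flow value: 77

augment #1: 2→3→1 bottleneck 26, total now 26
augment #2: 2→7→1 bottleneck 7, total now 33
augment #3: 2→5→3→1 bottleneck 1, total now 34
augment #4: 2→7→3→1 bottleneck 2, total now 36
augment #5: 2→10→4→1 bottleneck 9, total now 45
augment #6: 2→0→5→3→1 bottleneck 9, total now 54
augment #7: 2→0→7→3→1 bottleneck 1, total now 55
augment #8: 2→0→7→3→10→4→1 bottleneck 2, total now 57
augment #9: 2→0→7→6→9→4→1 bottleneck 2, total now 59
augment #10: 2→0→7→3→10→9→4→1 bottleneck 13, total now 72
augment #11: 2→0→7→8→10→9→4→1 bottleneck 5, total now 77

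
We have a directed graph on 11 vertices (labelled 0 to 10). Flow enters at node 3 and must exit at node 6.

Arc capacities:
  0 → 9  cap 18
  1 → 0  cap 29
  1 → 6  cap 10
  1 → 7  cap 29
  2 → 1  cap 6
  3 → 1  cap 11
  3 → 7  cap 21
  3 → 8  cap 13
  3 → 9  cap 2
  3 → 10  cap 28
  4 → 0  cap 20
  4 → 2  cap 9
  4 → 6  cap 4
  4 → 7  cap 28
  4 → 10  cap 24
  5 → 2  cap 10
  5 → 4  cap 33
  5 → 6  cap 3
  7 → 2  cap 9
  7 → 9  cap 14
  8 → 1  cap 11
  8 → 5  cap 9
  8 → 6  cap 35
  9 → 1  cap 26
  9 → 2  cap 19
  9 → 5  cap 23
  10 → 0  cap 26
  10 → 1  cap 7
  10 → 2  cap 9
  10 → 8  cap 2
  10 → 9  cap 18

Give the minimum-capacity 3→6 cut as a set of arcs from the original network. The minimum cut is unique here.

Min-cut arcs: {(1,6), (3,8), (4,6), (5,6), (10,8)} (total capacity 32)

augment #1: 3→1→6 push 10
augment #2: 3→8→6 push 13
augment #3: 3→9→5→6 push 2
augment #4: 3→10→8→6 push 2
augment #5: 3→7→9→5→6 push 1
augment #6: 3→7→9→5→4→6 push 4
max flow = 32; residual-reachable set from 3 gives S-side
cut edges (S→T): {(1,6), (3,8), (4,6), (5,6), (10,8)} total cap 32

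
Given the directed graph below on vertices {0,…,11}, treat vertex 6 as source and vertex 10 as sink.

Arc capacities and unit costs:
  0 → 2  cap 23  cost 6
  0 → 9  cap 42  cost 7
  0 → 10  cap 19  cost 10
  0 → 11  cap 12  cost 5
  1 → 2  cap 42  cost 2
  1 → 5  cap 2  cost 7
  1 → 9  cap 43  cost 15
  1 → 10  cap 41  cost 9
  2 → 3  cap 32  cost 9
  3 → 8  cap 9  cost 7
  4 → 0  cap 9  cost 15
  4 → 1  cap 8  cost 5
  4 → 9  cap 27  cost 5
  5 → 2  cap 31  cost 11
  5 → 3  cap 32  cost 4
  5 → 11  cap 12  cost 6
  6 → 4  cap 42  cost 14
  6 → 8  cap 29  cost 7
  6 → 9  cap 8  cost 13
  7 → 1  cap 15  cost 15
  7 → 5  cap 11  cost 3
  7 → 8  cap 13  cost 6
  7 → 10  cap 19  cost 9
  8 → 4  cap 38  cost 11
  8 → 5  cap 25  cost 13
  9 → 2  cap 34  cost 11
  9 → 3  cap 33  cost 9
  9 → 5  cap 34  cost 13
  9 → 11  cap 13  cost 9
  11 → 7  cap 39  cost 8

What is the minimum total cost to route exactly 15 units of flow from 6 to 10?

Minimum cost for 15 units: 497

shortest-cost path #1: 6→4→1→10 push 8 @ unit cost 28 (adds 224)
shortest-cost path #2: 6→9→11→7→10 push 7 @ unit cost 39 (adds 273)
total cost = 497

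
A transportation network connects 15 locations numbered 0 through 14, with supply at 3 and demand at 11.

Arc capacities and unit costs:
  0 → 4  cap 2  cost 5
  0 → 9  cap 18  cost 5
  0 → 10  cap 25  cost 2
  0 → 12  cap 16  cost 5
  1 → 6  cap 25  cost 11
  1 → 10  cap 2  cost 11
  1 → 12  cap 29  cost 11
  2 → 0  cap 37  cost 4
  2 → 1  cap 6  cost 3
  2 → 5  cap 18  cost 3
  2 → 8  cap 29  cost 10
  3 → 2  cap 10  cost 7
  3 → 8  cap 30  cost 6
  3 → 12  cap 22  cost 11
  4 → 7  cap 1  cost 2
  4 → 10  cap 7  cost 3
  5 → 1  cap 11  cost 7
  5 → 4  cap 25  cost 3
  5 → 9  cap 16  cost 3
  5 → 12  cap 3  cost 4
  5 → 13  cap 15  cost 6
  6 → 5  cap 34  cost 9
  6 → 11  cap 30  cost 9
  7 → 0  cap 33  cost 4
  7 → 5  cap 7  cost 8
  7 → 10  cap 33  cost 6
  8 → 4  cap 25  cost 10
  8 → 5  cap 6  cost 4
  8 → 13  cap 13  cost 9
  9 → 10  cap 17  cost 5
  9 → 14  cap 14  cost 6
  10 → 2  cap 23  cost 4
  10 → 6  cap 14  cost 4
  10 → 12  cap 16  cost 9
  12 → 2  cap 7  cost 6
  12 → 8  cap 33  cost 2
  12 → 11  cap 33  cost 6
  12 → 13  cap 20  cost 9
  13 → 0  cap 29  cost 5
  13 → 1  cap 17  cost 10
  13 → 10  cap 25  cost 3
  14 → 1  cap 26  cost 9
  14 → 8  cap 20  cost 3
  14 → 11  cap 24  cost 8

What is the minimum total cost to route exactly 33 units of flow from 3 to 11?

shortest-cost path #1: 3→12→11 push 22 @ unit cost 17 (adds 374)
shortest-cost path #2: 3→8→5→12→11 push 3 @ unit cost 20 (adds 60)
shortest-cost path #3: 3→2→0→12→11 push 8 @ unit cost 22 (adds 176)
total cost = 610

Minimum cost for 33 units: 610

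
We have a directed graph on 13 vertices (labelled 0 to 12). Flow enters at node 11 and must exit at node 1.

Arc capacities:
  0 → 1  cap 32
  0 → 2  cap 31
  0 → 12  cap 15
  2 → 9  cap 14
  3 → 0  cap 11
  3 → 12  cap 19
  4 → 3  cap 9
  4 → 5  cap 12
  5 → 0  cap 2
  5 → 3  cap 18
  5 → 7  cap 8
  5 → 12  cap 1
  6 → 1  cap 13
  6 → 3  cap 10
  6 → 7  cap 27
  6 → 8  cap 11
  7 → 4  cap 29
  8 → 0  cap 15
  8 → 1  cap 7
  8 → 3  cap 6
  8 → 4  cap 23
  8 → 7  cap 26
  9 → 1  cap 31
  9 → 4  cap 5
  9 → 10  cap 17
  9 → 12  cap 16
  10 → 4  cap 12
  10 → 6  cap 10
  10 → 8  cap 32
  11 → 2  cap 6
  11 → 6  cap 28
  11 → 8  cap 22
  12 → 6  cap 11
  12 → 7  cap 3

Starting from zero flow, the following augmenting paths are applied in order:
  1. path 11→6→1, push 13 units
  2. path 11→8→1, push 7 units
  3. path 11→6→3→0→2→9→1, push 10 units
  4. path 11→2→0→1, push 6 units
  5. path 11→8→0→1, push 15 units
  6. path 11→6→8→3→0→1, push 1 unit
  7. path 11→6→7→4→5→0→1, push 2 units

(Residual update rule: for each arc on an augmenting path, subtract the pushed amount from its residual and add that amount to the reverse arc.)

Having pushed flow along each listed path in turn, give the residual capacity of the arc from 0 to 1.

after path 1 (11→6→1, push 13): res(0,1)=32
after path 2 (11→8→1, push 7): res(0,1)=32
after path 3 (11→6→3→0→2→9→1, push 10): res(0,1)=32
after path 4 (11→2→0→1, push 6): res(0,1)=26
after path 5 (11→8→0→1, push 15): res(0,1)=11
after path 6 (11→6→8→3→0→1, push 1): res(0,1)=10
after path 7 (11→6→7→4→5→0→1, push 2): res(0,1)=8

Residual capacity of (0,1): 8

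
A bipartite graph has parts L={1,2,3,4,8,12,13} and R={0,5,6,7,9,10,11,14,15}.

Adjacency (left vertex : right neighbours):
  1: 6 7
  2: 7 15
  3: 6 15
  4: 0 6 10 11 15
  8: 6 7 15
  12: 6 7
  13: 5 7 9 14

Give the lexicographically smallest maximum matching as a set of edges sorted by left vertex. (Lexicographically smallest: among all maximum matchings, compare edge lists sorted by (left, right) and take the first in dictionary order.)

|M| = 5 (so the lex-smallest maximum matching has 5 edges)
process left vertices in ascending order; for each, take the smallest-labelled available neighbour that still permits 5 edges overall, or leave it unmatched if none does
lex-smallest matching: {1-6, 2-7, 3-15, 4-0, 13-5}

Lex-smallest maximum matching: {(1,6), (2,7), (3,15), (4,0), (13,5)}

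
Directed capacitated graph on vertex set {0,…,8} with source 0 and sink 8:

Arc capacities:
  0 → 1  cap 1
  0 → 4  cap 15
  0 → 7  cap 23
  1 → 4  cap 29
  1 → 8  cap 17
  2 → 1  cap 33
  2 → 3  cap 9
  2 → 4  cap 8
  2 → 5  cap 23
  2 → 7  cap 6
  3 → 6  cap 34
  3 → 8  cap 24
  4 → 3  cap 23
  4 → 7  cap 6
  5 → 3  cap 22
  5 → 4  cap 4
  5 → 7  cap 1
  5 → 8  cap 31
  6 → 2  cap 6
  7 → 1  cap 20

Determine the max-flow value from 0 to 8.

Maximum flow value: 36

augment #1: 0→1→8 bottleneck 1, total now 1
augment #2: 0→4→3→8 bottleneck 15, total now 16
augment #3: 0→7→1→8 bottleneck 16, total now 32
augment #4: 0→7→1→4→3→8 bottleneck 4, total now 36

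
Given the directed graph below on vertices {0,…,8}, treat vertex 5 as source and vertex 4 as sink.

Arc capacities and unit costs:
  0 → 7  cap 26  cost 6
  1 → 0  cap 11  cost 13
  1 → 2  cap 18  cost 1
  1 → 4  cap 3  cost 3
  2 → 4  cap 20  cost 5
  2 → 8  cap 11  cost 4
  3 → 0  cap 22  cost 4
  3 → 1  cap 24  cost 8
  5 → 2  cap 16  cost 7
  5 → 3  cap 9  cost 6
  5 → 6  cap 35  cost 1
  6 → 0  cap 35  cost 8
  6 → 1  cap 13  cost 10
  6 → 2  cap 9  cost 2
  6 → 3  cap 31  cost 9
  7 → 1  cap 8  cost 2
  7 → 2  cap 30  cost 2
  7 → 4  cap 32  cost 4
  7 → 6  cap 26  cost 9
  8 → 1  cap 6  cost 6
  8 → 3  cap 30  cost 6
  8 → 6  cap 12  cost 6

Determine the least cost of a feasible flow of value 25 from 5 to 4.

Minimum cost for 25 units: 284

shortest-cost path #1: 5→6→2→4 push 9 @ unit cost 8 (adds 72)
shortest-cost path #2: 5→2→4 push 11 @ unit cost 12 (adds 132)
shortest-cost path #3: 5→6→1→4 push 3 @ unit cost 14 (adds 42)
shortest-cost path #4: 5→6→0→7→4 push 2 @ unit cost 19 (adds 38)
total cost = 284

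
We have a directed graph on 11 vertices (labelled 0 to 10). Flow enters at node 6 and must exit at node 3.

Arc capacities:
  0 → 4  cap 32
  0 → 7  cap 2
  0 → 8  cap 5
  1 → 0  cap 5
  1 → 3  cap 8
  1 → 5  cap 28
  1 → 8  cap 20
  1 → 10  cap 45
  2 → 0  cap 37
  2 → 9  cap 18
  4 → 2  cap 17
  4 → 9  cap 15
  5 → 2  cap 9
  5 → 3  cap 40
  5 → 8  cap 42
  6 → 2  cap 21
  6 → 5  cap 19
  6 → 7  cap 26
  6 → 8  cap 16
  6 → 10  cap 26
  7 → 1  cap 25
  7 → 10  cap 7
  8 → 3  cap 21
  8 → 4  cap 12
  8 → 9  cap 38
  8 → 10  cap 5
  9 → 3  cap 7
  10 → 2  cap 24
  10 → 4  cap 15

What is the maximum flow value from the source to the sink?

Maximum flow value: 72

augment #1: 6→5→3 bottleneck 19, total now 19
augment #2: 6→8→3 bottleneck 16, total now 35
augment #3: 6→2→9→3 bottleneck 7, total now 42
augment #4: 6→7→1→3 bottleneck 8, total now 50
augment #5: 6→2→0→8→3 bottleneck 5, total now 55
augment #6: 6→7→1→5→3 bottleneck 17, total now 72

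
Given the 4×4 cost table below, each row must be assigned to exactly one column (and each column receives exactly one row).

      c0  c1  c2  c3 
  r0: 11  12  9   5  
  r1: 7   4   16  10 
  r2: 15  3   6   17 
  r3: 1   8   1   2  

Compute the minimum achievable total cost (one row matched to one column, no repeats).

one of 2 optimal assignments: row0→col3 (cost 5), row1→col0 (cost 7), row2→col1 (cost 3), row3→col2 (cost 1)
total = 5 + 7 + 3 + 1 = 16

Minimum assignment cost: 16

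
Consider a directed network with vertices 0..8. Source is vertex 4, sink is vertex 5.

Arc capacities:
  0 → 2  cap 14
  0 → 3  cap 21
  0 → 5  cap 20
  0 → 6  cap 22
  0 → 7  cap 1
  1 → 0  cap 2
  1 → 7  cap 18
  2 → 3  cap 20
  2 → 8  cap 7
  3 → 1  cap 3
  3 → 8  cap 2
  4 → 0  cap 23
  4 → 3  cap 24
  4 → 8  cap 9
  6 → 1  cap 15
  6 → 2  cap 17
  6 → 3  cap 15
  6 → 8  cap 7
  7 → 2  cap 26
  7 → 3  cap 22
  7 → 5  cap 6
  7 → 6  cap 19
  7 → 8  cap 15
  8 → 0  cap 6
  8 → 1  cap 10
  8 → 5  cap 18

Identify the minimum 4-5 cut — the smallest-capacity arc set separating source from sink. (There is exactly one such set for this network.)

augment #1: 4→0→5 push 20
augment #2: 4→8→5 push 9
augment #3: 4→0→7→5 push 1
augment #4: 4→3→8→5 push 2
augment #5: 4→0→2→8→5 push 2
augment #6: 4→3→1→7→5 push 3
max flow = 37; residual-reachable set from 4 gives S-side
cut edges (S→T): {(3,1), (3,8), (4,0), (4,8)} total cap 37

Min-cut arcs: {(3,1), (3,8), (4,0), (4,8)} (total capacity 37)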